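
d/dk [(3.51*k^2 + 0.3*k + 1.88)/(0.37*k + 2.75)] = (1.2987*k^2 + 19.305*k + 0.1294)/(0.1369*k^2 + 2.035*k + 7.5625)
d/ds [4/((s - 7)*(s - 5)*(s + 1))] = 4*(-3*s^2 + 22*s - 23)/(s^6 - 22*s^5 + 167*s^4 - 436*s^3 - 241*s^2 + 1610*s + 1225)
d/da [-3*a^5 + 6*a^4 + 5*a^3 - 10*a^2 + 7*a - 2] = -15*a^4 + 24*a^3 + 15*a^2 - 20*a + 7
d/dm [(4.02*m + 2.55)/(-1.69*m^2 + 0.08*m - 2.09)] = (6.7938*m^2 + 8.619*m - 8.6058)/(2.8561*m^4 - 0.2704*m^3 + 7.0706*m^2 - 0.3344*m + 4.3681)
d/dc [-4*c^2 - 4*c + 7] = -8*c - 4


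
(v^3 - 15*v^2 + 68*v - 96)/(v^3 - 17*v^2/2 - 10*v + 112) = 2*(v - 3)/(2*v + 7)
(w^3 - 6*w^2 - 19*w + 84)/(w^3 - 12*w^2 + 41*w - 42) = (w + 4)/(w - 2)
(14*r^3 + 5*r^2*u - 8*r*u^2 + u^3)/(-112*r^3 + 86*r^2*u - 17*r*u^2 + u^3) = (-r - u)/(8*r - u)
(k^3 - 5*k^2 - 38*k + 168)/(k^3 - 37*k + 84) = (k^2 - k - 42)/(k^2 + 4*k - 21)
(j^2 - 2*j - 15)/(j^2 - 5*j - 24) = (j - 5)/(j - 8)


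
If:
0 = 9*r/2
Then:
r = 0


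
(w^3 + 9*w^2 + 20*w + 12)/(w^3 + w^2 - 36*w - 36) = (w + 2)/(w - 6)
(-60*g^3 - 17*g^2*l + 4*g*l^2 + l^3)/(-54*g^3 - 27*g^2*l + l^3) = (20*g^2 - g*l - l^2)/(18*g^2 + 3*g*l - l^2)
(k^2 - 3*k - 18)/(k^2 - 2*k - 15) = (k - 6)/(k - 5)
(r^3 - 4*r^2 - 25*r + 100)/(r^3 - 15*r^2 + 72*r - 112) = (r^2 - 25)/(r^2 - 11*r + 28)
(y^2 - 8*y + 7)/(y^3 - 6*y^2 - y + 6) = (y - 7)/(y^2 - 5*y - 6)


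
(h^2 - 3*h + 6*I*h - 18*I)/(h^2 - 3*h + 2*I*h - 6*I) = (h + 6*I)/(h + 2*I)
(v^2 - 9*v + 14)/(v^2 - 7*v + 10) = (v - 7)/(v - 5)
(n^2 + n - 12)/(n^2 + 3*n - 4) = (n - 3)/(n - 1)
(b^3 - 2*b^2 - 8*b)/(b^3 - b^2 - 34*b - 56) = b*(b - 4)/(b^2 - 3*b - 28)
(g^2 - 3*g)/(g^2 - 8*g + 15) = g/(g - 5)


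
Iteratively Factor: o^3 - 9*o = (o + 3)*(o^2 - 3*o) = o*(o + 3)*(o - 3)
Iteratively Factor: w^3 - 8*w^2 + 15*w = (w)*(w^2 - 8*w + 15) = w*(w - 5)*(w - 3)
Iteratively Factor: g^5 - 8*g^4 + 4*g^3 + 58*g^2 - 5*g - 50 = (g - 1)*(g^4 - 7*g^3 - 3*g^2 + 55*g + 50) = (g - 1)*(g + 2)*(g^3 - 9*g^2 + 15*g + 25) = (g - 1)*(g + 1)*(g + 2)*(g^2 - 10*g + 25) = (g - 5)*(g - 1)*(g + 1)*(g + 2)*(g - 5)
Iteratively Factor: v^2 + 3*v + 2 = (v + 1)*(v + 2)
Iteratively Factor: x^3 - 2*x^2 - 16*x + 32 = (x + 4)*(x^2 - 6*x + 8) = (x - 2)*(x + 4)*(x - 4)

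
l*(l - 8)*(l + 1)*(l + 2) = l^4 - 5*l^3 - 22*l^2 - 16*l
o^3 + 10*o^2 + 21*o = o*(o + 3)*(o + 7)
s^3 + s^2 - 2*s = s*(s - 1)*(s + 2)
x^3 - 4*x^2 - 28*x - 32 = (x - 8)*(x + 2)^2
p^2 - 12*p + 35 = (p - 7)*(p - 5)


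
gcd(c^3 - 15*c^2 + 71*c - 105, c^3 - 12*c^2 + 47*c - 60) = c^2 - 8*c + 15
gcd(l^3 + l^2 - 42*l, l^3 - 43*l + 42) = l^2 + l - 42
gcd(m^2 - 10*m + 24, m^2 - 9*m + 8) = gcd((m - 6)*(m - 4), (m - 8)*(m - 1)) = 1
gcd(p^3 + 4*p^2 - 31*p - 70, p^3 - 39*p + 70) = p^2 + 2*p - 35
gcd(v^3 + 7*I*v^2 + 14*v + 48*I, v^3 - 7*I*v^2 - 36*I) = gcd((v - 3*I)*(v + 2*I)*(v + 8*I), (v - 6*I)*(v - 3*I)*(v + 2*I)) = v^2 - I*v + 6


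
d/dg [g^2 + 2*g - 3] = 2*g + 2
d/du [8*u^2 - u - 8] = 16*u - 1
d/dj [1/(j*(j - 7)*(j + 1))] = (-j*(j - 7) - j*(j + 1) - (j - 7)*(j + 1))/(j^2*(j - 7)^2*(j + 1)^2)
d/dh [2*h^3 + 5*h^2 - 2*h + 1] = 6*h^2 + 10*h - 2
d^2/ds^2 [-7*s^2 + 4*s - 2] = -14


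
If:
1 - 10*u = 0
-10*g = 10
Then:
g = -1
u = 1/10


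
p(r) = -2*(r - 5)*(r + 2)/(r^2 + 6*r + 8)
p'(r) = -2*(-2*r - 6)*(r - 5)*(r + 2)/(r^2 + 6*r + 8)^2 - 2*(r - 5)/(r^2 + 6*r + 8) - 2*(r + 2)/(r^2 + 6*r + 8)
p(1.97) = 1.02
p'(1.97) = -0.51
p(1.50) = 1.27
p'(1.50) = -0.60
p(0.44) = 2.05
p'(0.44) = -0.91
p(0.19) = 2.30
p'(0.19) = -1.03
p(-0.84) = 3.70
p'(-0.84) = -1.80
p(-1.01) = 4.02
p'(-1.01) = -2.01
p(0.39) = 2.10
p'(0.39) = -0.93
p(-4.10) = -182.00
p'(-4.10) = -1800.00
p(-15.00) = -3.64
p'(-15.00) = -0.15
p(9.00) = -0.62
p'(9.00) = -0.11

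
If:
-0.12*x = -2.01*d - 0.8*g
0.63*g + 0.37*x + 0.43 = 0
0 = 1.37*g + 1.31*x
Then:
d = 0.81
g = -1.77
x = 1.85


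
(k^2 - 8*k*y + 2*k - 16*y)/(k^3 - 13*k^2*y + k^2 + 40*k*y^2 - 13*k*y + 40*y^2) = (-k - 2)/(-k^2 + 5*k*y - k + 5*y)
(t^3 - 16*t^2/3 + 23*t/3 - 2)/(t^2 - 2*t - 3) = (3*t^2 - 7*t + 2)/(3*(t + 1))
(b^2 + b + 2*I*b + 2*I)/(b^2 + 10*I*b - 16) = (b + 1)/(b + 8*I)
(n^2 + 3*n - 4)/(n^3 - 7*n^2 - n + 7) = (n + 4)/(n^2 - 6*n - 7)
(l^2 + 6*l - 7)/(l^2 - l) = (l + 7)/l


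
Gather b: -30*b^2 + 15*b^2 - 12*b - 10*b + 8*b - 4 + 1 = -15*b^2 - 14*b - 3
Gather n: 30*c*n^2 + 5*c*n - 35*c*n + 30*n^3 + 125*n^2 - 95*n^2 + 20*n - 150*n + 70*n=30*n^3 + n^2*(30*c + 30) + n*(-30*c - 60)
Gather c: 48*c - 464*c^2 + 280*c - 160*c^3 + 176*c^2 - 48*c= -160*c^3 - 288*c^2 + 280*c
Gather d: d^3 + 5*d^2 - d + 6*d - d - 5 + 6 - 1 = d^3 + 5*d^2 + 4*d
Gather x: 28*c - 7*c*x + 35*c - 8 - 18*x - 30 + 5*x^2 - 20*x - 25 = 63*c + 5*x^2 + x*(-7*c - 38) - 63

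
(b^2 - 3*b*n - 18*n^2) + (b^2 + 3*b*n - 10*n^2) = 2*b^2 - 28*n^2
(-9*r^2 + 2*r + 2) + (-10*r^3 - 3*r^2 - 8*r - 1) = -10*r^3 - 12*r^2 - 6*r + 1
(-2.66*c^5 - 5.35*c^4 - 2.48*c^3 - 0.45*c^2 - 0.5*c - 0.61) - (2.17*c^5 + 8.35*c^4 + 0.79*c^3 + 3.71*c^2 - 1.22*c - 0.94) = -4.83*c^5 - 13.7*c^4 - 3.27*c^3 - 4.16*c^2 + 0.72*c + 0.33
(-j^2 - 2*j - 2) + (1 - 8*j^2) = -9*j^2 - 2*j - 1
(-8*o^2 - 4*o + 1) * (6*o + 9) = -48*o^3 - 96*o^2 - 30*o + 9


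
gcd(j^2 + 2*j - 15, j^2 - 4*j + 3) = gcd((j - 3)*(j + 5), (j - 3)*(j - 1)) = j - 3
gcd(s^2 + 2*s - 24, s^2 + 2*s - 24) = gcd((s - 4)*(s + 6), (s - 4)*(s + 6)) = s^2 + 2*s - 24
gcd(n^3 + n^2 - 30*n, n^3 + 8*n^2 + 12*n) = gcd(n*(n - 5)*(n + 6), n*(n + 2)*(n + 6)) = n^2 + 6*n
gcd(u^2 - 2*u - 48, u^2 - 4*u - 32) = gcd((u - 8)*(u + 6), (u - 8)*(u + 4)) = u - 8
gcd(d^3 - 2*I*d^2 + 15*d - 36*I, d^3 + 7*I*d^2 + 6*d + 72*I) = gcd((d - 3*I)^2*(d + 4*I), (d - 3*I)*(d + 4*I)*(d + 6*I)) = d^2 + I*d + 12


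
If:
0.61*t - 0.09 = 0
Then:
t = 0.15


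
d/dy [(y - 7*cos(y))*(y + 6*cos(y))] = y*sin(y) + 2*y + 42*sin(2*y) - cos(y)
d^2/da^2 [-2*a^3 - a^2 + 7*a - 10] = -12*a - 2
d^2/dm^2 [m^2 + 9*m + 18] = 2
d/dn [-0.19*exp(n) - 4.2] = -0.19*exp(n)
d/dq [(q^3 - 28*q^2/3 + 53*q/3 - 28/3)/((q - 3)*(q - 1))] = (q^2 - 6*q + 47/3)/(q^2 - 6*q + 9)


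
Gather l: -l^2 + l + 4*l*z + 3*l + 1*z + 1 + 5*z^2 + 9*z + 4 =-l^2 + l*(4*z + 4) + 5*z^2 + 10*z + 5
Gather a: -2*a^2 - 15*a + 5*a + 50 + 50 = -2*a^2 - 10*a + 100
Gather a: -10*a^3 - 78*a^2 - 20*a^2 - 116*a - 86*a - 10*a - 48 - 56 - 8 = -10*a^3 - 98*a^2 - 212*a - 112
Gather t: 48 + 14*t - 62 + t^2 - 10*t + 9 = t^2 + 4*t - 5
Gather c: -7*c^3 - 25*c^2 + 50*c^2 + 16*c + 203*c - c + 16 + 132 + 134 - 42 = -7*c^3 + 25*c^2 + 218*c + 240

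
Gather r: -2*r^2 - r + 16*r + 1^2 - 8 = -2*r^2 + 15*r - 7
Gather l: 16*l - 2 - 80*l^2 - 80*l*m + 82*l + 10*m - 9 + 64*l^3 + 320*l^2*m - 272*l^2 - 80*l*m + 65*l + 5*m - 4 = 64*l^3 + l^2*(320*m - 352) + l*(163 - 160*m) + 15*m - 15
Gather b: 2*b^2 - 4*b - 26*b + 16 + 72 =2*b^2 - 30*b + 88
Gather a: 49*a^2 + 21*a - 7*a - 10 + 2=49*a^2 + 14*a - 8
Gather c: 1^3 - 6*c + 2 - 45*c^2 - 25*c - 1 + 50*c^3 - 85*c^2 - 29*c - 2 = 50*c^3 - 130*c^2 - 60*c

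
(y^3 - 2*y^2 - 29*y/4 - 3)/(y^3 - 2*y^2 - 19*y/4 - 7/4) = (2*y^2 - 5*y - 12)/(2*y^2 - 5*y - 7)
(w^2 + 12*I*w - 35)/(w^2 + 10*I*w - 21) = (w + 5*I)/(w + 3*I)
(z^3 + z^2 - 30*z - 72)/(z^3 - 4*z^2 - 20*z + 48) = (z + 3)/(z - 2)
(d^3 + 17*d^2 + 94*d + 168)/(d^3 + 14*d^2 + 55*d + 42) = (d + 4)/(d + 1)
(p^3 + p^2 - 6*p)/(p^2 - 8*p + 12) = p*(p + 3)/(p - 6)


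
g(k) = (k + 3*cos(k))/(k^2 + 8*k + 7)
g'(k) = (1 - 3*sin(k))/(k^2 + 8*k + 7) + (-2*k - 8)*(k + 3*cos(k))/(k^2 + 8*k + 7)^2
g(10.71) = 0.05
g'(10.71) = 0.01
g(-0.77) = 0.97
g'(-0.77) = -2.20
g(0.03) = 0.42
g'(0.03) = -0.34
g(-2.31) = 0.70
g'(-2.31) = -0.14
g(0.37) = 0.31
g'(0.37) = -0.28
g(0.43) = 0.30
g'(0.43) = -0.27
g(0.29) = 0.34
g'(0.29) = -0.29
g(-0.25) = 0.52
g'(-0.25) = -0.43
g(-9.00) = -0.73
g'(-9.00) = -0.32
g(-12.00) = -0.17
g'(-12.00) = -0.06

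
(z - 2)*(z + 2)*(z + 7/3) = z^3 + 7*z^2/3 - 4*z - 28/3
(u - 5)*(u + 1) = u^2 - 4*u - 5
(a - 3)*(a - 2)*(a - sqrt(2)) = a^3 - 5*a^2 - sqrt(2)*a^2 + 6*a + 5*sqrt(2)*a - 6*sqrt(2)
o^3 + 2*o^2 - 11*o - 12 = (o - 3)*(o + 1)*(o + 4)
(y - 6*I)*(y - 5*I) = y^2 - 11*I*y - 30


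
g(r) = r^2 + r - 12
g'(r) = 2*r + 1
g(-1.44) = -11.37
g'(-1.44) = -1.88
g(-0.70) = -12.21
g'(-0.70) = -0.40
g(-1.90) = -10.29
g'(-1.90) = -2.80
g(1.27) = -9.12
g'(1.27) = 3.54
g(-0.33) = -12.22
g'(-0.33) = 0.34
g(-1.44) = -11.37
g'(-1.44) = -1.88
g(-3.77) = -1.56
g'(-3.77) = -6.54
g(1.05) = -9.85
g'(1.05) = 3.10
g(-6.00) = 18.00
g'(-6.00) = -11.00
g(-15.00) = 198.00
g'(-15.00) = -29.00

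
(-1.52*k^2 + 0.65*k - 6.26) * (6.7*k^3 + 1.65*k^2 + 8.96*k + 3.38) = -10.184*k^5 + 1.847*k^4 - 54.4887*k^3 - 9.6426*k^2 - 53.8926*k - 21.1588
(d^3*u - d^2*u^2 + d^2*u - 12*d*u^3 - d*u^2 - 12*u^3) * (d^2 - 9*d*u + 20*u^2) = d^5*u - 10*d^4*u^2 + d^4*u + 17*d^3*u^3 - 10*d^3*u^2 + 88*d^2*u^4 + 17*d^2*u^3 - 240*d*u^5 + 88*d*u^4 - 240*u^5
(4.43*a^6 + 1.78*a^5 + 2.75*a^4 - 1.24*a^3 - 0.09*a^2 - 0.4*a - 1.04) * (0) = 0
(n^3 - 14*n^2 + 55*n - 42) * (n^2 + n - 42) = n^5 - 13*n^4 - n^3 + 601*n^2 - 2352*n + 1764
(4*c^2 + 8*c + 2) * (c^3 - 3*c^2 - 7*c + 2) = 4*c^5 - 4*c^4 - 50*c^3 - 54*c^2 + 2*c + 4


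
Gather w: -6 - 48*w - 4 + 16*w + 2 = -32*w - 8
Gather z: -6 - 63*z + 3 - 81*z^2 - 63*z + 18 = -81*z^2 - 126*z + 15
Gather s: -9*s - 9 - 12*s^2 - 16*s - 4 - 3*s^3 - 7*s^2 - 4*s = -3*s^3 - 19*s^2 - 29*s - 13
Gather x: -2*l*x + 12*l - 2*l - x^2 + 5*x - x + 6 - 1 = 10*l - x^2 + x*(4 - 2*l) + 5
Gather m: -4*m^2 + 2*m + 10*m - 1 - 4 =-4*m^2 + 12*m - 5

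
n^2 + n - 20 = (n - 4)*(n + 5)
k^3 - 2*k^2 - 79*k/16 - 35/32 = (k - 7/2)*(k + 1/4)*(k + 5/4)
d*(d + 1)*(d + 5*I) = d^3 + d^2 + 5*I*d^2 + 5*I*d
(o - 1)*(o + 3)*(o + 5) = o^3 + 7*o^2 + 7*o - 15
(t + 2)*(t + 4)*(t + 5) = t^3 + 11*t^2 + 38*t + 40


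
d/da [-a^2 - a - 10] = -2*a - 1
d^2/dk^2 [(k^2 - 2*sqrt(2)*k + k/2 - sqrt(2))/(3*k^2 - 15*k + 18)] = (-4*sqrt(2)*k^3 + 11*k^3 - 36*k^2 - 6*sqrt(2)*k^2 - 18*k + 102*sqrt(2)*k - 158*sqrt(2) + 102)/(3*(k^6 - 15*k^5 + 93*k^4 - 305*k^3 + 558*k^2 - 540*k + 216))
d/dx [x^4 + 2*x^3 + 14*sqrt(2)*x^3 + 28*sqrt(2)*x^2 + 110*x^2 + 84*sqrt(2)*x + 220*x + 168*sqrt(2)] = 4*x^3 + 6*x^2 + 42*sqrt(2)*x^2 + 56*sqrt(2)*x + 220*x + 84*sqrt(2) + 220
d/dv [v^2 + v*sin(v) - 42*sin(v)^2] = v*cos(v) + 2*v + sin(v) - 42*sin(2*v)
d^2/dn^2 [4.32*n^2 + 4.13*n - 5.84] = 8.64000000000000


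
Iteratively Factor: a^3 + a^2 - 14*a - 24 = (a - 4)*(a^2 + 5*a + 6) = (a - 4)*(a + 2)*(a + 3)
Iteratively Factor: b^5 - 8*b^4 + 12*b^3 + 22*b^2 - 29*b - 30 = (b + 1)*(b^4 - 9*b^3 + 21*b^2 + b - 30) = (b + 1)^2*(b^3 - 10*b^2 + 31*b - 30) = (b - 5)*(b + 1)^2*(b^2 - 5*b + 6) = (b - 5)*(b - 3)*(b + 1)^2*(b - 2)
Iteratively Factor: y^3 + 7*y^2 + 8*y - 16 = (y - 1)*(y^2 + 8*y + 16) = (y - 1)*(y + 4)*(y + 4)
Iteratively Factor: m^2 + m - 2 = (m - 1)*(m + 2)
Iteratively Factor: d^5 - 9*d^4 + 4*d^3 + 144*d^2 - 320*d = (d - 4)*(d^4 - 5*d^3 - 16*d^2 + 80*d) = (d - 4)^2*(d^3 - d^2 - 20*d) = d*(d - 4)^2*(d^2 - d - 20) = d*(d - 5)*(d - 4)^2*(d + 4)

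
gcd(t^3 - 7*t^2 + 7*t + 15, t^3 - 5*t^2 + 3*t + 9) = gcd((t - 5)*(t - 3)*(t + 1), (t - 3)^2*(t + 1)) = t^2 - 2*t - 3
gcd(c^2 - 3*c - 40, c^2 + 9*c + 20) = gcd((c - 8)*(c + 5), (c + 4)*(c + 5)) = c + 5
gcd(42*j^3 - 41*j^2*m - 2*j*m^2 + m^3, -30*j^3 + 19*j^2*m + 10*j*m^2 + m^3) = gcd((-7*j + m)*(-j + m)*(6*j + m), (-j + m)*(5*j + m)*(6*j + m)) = 6*j^2 - 5*j*m - m^2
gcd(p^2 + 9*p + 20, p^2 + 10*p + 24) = p + 4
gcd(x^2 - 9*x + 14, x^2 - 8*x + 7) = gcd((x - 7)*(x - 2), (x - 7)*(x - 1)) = x - 7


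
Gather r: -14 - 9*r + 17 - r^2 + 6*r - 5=-r^2 - 3*r - 2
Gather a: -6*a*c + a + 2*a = a*(3 - 6*c)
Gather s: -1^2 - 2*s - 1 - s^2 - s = -s^2 - 3*s - 2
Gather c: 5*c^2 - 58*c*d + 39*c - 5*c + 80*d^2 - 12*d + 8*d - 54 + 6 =5*c^2 + c*(34 - 58*d) + 80*d^2 - 4*d - 48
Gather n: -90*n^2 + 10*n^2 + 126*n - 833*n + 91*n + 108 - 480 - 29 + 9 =-80*n^2 - 616*n - 392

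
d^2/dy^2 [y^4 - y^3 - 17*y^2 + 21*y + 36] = 12*y^2 - 6*y - 34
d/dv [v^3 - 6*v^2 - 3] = 3*v*(v - 4)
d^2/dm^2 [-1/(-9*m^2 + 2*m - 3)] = 2*(-81*m^2 + 18*m + 4*(9*m - 1)^2 - 27)/(9*m^2 - 2*m + 3)^3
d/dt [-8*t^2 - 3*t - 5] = -16*t - 3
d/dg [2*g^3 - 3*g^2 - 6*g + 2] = 6*g^2 - 6*g - 6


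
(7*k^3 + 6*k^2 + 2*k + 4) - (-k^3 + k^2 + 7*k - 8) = 8*k^3 + 5*k^2 - 5*k + 12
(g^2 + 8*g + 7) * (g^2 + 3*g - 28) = g^4 + 11*g^3 + 3*g^2 - 203*g - 196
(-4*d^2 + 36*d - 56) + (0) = -4*d^2 + 36*d - 56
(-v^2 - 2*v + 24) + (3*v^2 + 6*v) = 2*v^2 + 4*v + 24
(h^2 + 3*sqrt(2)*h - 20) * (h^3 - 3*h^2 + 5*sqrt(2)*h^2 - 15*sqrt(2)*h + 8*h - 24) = h^5 - 3*h^4 + 8*sqrt(2)*h^4 - 24*sqrt(2)*h^3 + 18*h^3 - 76*sqrt(2)*h^2 - 54*h^2 - 160*h + 228*sqrt(2)*h + 480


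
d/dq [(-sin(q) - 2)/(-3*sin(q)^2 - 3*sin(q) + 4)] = (-12*sin(q) + 3*cos(q)^2 - 13)*cos(q)/(3*sin(q)^2 + 3*sin(q) - 4)^2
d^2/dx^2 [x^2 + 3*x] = 2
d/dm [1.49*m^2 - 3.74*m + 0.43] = 2.98*m - 3.74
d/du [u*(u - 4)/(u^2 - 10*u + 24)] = -6/(u^2 - 12*u + 36)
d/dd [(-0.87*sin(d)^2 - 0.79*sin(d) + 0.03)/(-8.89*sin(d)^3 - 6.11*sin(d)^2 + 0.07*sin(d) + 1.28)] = -(7.7343*sin(d)^4 + 14.0462*sin(d)^3 + 4.0877*sin(d)^2 + 1.8606*sin(d) + 1.0133)*cos(d)/(79.0321*sin(d)^6 + 108.6358*sin(d)^5 + 36.0875*sin(d)^4 - 23.6138*sin(d)^3 - 15.6367*sin(d)^2 + 0.1792*sin(d) + 1.6384)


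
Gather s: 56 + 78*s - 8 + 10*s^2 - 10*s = 10*s^2 + 68*s + 48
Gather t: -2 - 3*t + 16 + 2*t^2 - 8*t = 2*t^2 - 11*t + 14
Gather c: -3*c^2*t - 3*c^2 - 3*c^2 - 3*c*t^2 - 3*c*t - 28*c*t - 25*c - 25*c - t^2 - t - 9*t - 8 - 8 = c^2*(-3*t - 6) + c*(-3*t^2 - 31*t - 50) - t^2 - 10*t - 16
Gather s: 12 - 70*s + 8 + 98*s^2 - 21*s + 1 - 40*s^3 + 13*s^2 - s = -40*s^3 + 111*s^2 - 92*s + 21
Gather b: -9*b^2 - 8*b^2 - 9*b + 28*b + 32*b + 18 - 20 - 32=-17*b^2 + 51*b - 34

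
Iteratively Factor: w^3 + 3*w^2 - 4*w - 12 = (w - 2)*(w^2 + 5*w + 6) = (w - 2)*(w + 2)*(w + 3)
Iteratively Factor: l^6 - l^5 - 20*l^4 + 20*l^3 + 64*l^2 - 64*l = (l)*(l^5 - l^4 - 20*l^3 + 20*l^2 + 64*l - 64) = l*(l + 4)*(l^4 - 5*l^3 + 20*l - 16) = l*(l - 1)*(l + 4)*(l^3 - 4*l^2 - 4*l + 16) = l*(l - 4)*(l - 1)*(l + 4)*(l^2 - 4) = l*(l - 4)*(l - 1)*(l + 2)*(l + 4)*(l - 2)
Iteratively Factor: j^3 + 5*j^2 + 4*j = (j)*(j^2 + 5*j + 4) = j*(j + 4)*(j + 1)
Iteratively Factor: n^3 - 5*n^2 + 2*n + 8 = (n + 1)*(n^2 - 6*n + 8) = (n - 4)*(n + 1)*(n - 2)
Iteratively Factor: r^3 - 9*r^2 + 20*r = (r - 4)*(r^2 - 5*r) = r*(r - 4)*(r - 5)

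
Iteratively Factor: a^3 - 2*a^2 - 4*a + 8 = (a - 2)*(a^2 - 4) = (a - 2)*(a + 2)*(a - 2)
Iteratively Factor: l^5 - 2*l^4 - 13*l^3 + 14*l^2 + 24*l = (l + 1)*(l^4 - 3*l^3 - 10*l^2 + 24*l) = l*(l + 1)*(l^3 - 3*l^2 - 10*l + 24) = l*(l - 2)*(l + 1)*(l^2 - l - 12) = l*(l - 2)*(l + 1)*(l + 3)*(l - 4)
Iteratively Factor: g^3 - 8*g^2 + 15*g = (g)*(g^2 - 8*g + 15) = g*(g - 5)*(g - 3)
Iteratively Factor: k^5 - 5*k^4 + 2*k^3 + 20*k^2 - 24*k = (k - 2)*(k^4 - 3*k^3 - 4*k^2 + 12*k) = (k - 2)^2*(k^3 - k^2 - 6*k) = (k - 3)*(k - 2)^2*(k^2 + 2*k) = k*(k - 3)*(k - 2)^2*(k + 2)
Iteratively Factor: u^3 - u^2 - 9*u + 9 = (u + 3)*(u^2 - 4*u + 3) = (u - 1)*(u + 3)*(u - 3)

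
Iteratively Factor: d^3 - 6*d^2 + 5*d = (d - 5)*(d^2 - d) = (d - 5)*(d - 1)*(d)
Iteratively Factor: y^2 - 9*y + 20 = (y - 4)*(y - 5)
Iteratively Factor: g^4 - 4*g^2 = (g + 2)*(g^3 - 2*g^2) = g*(g + 2)*(g^2 - 2*g) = g^2*(g + 2)*(g - 2)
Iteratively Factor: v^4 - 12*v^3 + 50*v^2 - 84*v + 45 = (v - 1)*(v^3 - 11*v^2 + 39*v - 45) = (v - 3)*(v - 1)*(v^2 - 8*v + 15) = (v - 3)^2*(v - 1)*(v - 5)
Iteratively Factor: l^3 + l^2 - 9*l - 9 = (l + 3)*(l^2 - 2*l - 3) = (l + 1)*(l + 3)*(l - 3)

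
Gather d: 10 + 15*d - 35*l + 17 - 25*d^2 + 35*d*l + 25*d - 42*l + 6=-25*d^2 + d*(35*l + 40) - 77*l + 33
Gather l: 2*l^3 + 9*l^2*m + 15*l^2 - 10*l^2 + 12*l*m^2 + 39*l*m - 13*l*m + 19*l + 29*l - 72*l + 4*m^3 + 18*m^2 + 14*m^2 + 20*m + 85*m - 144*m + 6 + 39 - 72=2*l^3 + l^2*(9*m + 5) + l*(12*m^2 + 26*m - 24) + 4*m^3 + 32*m^2 - 39*m - 27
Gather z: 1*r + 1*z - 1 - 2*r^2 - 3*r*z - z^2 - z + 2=-2*r^2 - 3*r*z + r - z^2 + 1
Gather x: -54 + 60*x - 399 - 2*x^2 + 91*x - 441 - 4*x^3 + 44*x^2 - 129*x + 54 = -4*x^3 + 42*x^2 + 22*x - 840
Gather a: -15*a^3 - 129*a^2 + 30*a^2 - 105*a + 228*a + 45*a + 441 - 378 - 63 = -15*a^3 - 99*a^2 + 168*a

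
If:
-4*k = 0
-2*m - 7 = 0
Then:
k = 0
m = -7/2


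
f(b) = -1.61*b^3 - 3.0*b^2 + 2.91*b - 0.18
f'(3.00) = -58.56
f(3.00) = -61.92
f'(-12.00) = -620.61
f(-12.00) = 2314.98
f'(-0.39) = 4.52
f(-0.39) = -1.68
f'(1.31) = -13.24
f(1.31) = -5.14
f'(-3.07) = -24.19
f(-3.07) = 9.20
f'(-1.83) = -2.29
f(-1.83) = -5.69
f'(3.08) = -61.39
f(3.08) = -66.72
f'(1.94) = -26.91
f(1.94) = -17.58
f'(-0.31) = 4.31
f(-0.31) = -1.32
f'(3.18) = -65.01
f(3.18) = -73.04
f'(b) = -4.83*b^2 - 6.0*b + 2.91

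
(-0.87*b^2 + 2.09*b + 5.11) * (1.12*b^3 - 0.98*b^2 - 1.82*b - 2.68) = -0.9744*b^5 + 3.1934*b^4 + 5.2584*b^3 - 6.48*b^2 - 14.9014*b - 13.6948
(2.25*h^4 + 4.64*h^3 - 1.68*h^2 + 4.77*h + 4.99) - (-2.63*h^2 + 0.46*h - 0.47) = 2.25*h^4 + 4.64*h^3 + 0.95*h^2 + 4.31*h + 5.46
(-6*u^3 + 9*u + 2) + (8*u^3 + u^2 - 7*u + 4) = 2*u^3 + u^2 + 2*u + 6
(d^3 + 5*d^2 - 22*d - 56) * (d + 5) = d^4 + 10*d^3 + 3*d^2 - 166*d - 280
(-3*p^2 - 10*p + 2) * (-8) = 24*p^2 + 80*p - 16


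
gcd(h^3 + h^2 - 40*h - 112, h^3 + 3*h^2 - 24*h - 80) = h^2 + 8*h + 16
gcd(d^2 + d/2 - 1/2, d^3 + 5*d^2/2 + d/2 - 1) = d^2 + d/2 - 1/2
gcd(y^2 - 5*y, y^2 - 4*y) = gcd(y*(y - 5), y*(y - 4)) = y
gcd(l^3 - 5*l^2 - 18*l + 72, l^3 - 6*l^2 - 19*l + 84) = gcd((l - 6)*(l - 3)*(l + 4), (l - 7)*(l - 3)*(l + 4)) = l^2 + l - 12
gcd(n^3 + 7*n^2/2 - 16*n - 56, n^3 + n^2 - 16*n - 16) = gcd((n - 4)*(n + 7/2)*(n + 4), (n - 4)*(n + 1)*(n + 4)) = n^2 - 16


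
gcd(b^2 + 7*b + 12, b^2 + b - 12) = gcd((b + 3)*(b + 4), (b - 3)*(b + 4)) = b + 4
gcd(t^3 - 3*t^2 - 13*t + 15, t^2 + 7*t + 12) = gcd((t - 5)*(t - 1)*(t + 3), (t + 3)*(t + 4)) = t + 3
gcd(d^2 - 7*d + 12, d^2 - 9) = d - 3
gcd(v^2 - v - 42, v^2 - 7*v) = v - 7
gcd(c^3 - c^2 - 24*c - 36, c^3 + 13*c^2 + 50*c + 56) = c + 2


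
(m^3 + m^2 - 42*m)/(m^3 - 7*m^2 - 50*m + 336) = m/(m - 8)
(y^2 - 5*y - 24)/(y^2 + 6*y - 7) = (y^2 - 5*y - 24)/(y^2 + 6*y - 7)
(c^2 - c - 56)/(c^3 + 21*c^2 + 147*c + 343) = (c - 8)/(c^2 + 14*c + 49)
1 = 1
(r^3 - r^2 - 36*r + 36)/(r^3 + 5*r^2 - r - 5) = (r^2 - 36)/(r^2 + 6*r + 5)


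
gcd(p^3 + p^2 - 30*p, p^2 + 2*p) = p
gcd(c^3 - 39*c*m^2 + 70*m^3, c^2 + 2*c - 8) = 1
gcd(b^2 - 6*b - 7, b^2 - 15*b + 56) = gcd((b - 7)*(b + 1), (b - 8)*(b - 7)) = b - 7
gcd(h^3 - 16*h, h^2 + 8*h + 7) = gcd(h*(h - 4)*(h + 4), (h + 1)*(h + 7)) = 1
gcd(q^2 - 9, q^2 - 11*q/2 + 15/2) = q - 3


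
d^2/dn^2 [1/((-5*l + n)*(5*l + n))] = 2*(-25*l^2 - 3*n^2)/(15625*l^6 - 1875*l^4*n^2 + 75*l^2*n^4 - n^6)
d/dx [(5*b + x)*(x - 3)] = 5*b + 2*x - 3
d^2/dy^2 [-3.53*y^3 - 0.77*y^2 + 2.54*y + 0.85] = -21.18*y - 1.54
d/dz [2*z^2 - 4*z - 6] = 4*z - 4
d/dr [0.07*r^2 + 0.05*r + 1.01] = 0.14*r + 0.05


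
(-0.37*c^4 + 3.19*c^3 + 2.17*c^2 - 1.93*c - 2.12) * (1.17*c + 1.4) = -0.4329*c^5 + 3.2143*c^4 + 7.0049*c^3 + 0.7799*c^2 - 5.1824*c - 2.968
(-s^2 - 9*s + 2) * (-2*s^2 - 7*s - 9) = 2*s^4 + 25*s^3 + 68*s^2 + 67*s - 18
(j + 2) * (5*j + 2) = 5*j^2 + 12*j + 4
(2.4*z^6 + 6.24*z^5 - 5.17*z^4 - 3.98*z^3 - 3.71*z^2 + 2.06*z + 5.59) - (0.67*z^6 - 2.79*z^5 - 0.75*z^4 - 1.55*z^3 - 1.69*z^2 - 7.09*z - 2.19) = 1.73*z^6 + 9.03*z^5 - 4.42*z^4 - 2.43*z^3 - 2.02*z^2 + 9.15*z + 7.78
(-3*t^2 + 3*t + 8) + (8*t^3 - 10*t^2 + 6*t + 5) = 8*t^3 - 13*t^2 + 9*t + 13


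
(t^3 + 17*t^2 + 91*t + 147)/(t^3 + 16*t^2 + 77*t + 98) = (t + 3)/(t + 2)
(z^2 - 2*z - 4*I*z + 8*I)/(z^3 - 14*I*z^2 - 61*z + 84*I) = (z - 2)/(z^2 - 10*I*z - 21)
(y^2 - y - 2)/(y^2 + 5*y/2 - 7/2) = 2*(y^2 - y - 2)/(2*y^2 + 5*y - 7)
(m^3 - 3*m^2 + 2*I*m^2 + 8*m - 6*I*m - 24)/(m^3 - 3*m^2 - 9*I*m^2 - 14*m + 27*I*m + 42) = (m + 4*I)/(m - 7*I)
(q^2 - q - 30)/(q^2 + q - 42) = (q + 5)/(q + 7)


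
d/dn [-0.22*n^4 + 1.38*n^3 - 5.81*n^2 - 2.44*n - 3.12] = -0.88*n^3 + 4.14*n^2 - 11.62*n - 2.44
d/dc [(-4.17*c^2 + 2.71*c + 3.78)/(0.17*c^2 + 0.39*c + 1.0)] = (-2.087*c^2 - 9.6252*c + 1.2358)/(0.0289*c^4 + 0.1326*c^3 + 0.4921*c^2 + 0.78*c + 1.0)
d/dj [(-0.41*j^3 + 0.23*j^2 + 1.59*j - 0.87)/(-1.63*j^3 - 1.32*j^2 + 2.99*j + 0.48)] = (0.9161*j^4 + 2.7316*j^3 - 2.0582*j^2 - 2.076*j + 3.3645)/(2.6569*j^6 + 4.3032*j^5 - 8.005*j^4 - 9.4584*j^3 + 7.6729*j^2 + 2.8704*j + 0.2304)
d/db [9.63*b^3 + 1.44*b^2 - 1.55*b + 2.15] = 28.89*b^2 + 2.88*b - 1.55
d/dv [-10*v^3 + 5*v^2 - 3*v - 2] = -30*v^2 + 10*v - 3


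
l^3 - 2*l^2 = l^2*(l - 2)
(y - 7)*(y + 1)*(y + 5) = y^3 - y^2 - 37*y - 35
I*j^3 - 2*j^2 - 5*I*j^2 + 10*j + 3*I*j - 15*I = (j - 5)*(j + 3*I)*(I*j + 1)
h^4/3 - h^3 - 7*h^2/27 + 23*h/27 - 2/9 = (h/3 + 1/3)*(h - 3)*(h - 2/3)*(h - 1/3)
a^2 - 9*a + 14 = (a - 7)*(a - 2)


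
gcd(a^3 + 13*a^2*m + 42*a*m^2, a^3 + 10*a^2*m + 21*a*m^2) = a^2 + 7*a*m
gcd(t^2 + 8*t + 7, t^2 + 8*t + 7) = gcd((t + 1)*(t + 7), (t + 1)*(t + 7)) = t^2 + 8*t + 7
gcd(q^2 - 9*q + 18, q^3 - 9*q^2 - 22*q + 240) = q - 6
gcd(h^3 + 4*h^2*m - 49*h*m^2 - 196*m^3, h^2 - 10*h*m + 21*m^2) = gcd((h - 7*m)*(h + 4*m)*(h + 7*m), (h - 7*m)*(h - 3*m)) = h - 7*m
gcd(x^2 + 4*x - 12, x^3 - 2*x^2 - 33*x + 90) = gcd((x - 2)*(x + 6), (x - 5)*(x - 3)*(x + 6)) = x + 6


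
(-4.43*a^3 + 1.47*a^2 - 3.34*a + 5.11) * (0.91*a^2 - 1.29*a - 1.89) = -4.0313*a^5 + 7.0524*a^4 + 3.437*a^3 + 6.1804*a^2 - 0.279300000000001*a - 9.6579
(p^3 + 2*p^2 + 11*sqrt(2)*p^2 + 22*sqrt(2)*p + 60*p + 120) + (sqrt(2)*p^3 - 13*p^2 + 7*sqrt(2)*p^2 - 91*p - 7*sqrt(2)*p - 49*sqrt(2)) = p^3 + sqrt(2)*p^3 - 11*p^2 + 18*sqrt(2)*p^2 - 31*p + 15*sqrt(2)*p - 49*sqrt(2) + 120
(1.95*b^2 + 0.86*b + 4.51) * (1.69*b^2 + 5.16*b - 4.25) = 3.2955*b^4 + 11.5154*b^3 + 3.772*b^2 + 19.6166*b - 19.1675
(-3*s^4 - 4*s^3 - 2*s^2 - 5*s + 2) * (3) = -9*s^4 - 12*s^3 - 6*s^2 - 15*s + 6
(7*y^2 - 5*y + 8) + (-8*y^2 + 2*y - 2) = -y^2 - 3*y + 6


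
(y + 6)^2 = y^2 + 12*y + 36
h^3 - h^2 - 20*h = h*(h - 5)*(h + 4)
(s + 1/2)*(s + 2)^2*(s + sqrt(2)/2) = s^4 + sqrt(2)*s^3/2 + 9*s^3/2 + 9*sqrt(2)*s^2/4 + 6*s^2 + 2*s + 3*sqrt(2)*s + sqrt(2)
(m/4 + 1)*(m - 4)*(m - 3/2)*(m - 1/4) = m^4/4 - 7*m^3/16 - 125*m^2/32 + 7*m - 3/2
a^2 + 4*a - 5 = (a - 1)*(a + 5)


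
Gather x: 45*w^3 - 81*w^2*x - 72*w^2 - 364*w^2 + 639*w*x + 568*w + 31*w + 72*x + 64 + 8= 45*w^3 - 436*w^2 + 599*w + x*(-81*w^2 + 639*w + 72) + 72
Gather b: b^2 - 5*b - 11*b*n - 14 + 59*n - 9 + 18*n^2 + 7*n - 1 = b^2 + b*(-11*n - 5) + 18*n^2 + 66*n - 24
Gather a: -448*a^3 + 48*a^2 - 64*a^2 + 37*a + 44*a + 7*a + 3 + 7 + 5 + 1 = -448*a^3 - 16*a^2 + 88*a + 16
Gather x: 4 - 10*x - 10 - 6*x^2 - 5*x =-6*x^2 - 15*x - 6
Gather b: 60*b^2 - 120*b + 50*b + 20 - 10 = 60*b^2 - 70*b + 10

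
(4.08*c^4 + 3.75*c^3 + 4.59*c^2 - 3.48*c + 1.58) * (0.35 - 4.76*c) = -19.4208*c^5 - 16.422*c^4 - 20.5359*c^3 + 18.1713*c^2 - 8.7388*c + 0.553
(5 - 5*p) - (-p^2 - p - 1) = p^2 - 4*p + 6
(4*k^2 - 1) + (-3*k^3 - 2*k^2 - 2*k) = -3*k^3 + 2*k^2 - 2*k - 1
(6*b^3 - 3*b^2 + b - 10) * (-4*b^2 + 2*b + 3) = -24*b^5 + 24*b^4 + 8*b^3 + 33*b^2 - 17*b - 30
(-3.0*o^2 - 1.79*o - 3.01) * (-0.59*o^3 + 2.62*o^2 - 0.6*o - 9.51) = 1.77*o^5 - 6.8039*o^4 - 1.1139*o^3 + 21.7178*o^2 + 18.8289*o + 28.6251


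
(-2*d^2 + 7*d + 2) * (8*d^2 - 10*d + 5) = -16*d^4 + 76*d^3 - 64*d^2 + 15*d + 10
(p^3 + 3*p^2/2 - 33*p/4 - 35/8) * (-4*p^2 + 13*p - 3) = -4*p^5 + 7*p^4 + 99*p^3/2 - 377*p^2/4 - 257*p/8 + 105/8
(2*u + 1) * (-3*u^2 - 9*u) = -6*u^3 - 21*u^2 - 9*u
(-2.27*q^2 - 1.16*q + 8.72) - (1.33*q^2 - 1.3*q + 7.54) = -3.6*q^2 + 0.14*q + 1.18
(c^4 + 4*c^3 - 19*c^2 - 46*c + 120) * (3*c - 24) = 3*c^5 - 12*c^4 - 153*c^3 + 318*c^2 + 1464*c - 2880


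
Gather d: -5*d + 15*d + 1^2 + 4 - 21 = 10*d - 16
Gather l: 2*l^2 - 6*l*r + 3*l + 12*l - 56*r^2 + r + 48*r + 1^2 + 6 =2*l^2 + l*(15 - 6*r) - 56*r^2 + 49*r + 7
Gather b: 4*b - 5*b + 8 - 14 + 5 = -b - 1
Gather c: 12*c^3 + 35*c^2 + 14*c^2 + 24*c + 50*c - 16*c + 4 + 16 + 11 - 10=12*c^3 + 49*c^2 + 58*c + 21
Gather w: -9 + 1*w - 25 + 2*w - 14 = 3*w - 48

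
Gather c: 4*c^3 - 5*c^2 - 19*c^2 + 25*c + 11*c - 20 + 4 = 4*c^3 - 24*c^2 + 36*c - 16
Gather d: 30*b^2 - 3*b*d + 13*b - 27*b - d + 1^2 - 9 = 30*b^2 - 14*b + d*(-3*b - 1) - 8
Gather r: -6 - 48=-54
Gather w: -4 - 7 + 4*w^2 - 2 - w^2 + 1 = 3*w^2 - 12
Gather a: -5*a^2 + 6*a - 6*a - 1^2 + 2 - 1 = -5*a^2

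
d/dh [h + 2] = 1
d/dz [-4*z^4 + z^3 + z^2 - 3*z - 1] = -16*z^3 + 3*z^2 + 2*z - 3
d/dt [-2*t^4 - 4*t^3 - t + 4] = -8*t^3 - 12*t^2 - 1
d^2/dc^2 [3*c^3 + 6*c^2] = 18*c + 12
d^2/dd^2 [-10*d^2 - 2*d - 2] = -20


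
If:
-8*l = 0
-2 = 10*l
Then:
No Solution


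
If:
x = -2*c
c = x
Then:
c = 0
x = 0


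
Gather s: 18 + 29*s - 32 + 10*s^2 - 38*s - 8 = 10*s^2 - 9*s - 22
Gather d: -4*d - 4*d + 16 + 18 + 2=36 - 8*d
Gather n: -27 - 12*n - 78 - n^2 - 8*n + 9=-n^2 - 20*n - 96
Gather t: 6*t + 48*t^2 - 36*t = 48*t^2 - 30*t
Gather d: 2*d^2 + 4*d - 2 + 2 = 2*d^2 + 4*d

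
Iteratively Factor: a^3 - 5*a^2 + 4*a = (a - 4)*(a^2 - a) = a*(a - 4)*(a - 1)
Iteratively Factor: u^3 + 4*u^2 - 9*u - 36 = (u + 4)*(u^2 - 9) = (u - 3)*(u + 4)*(u + 3)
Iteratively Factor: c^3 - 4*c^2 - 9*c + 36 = (c - 3)*(c^2 - c - 12) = (c - 3)*(c + 3)*(c - 4)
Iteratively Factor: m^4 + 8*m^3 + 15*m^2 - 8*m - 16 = (m + 4)*(m^3 + 4*m^2 - m - 4) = (m + 4)^2*(m^2 - 1) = (m - 1)*(m + 4)^2*(m + 1)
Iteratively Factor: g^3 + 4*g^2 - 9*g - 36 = (g + 4)*(g^2 - 9) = (g + 3)*(g + 4)*(g - 3)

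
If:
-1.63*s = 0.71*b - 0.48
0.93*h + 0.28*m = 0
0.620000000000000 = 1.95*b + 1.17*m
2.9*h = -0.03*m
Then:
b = 0.32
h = 0.00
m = 0.00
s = 0.16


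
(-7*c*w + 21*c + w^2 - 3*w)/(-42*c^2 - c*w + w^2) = (w - 3)/(6*c + w)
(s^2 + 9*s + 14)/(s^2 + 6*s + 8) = (s + 7)/(s + 4)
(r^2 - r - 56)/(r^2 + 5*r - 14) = (r - 8)/(r - 2)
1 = 1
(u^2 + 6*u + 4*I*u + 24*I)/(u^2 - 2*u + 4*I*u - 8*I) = (u + 6)/(u - 2)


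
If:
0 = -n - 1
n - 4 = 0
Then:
No Solution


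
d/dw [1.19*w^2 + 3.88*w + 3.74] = 2.38*w + 3.88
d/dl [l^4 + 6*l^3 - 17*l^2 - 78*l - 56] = 4*l^3 + 18*l^2 - 34*l - 78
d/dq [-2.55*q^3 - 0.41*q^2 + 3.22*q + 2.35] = -7.65*q^2 - 0.82*q + 3.22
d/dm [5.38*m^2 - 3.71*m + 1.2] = 10.76*m - 3.71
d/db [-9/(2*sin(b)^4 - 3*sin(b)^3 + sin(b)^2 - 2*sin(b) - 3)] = 9*(8*sin(b)^3 - 9*sin(b)^2 + 2*sin(b) - 2)*cos(b)/(2*sin(b)^4 - 3*sin(b)^3 + sin(b)^2 - 2*sin(b) - 3)^2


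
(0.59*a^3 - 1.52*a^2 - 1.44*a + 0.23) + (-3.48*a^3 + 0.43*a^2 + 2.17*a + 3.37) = -2.89*a^3 - 1.09*a^2 + 0.73*a + 3.6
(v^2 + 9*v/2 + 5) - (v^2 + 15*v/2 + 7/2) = 3/2 - 3*v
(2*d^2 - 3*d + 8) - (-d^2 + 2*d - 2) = 3*d^2 - 5*d + 10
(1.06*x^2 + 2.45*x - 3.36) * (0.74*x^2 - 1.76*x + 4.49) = 0.7844*x^4 - 0.0526*x^3 - 2.039*x^2 + 16.9141*x - 15.0864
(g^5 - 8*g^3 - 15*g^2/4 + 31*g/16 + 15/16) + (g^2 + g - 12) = g^5 - 8*g^3 - 11*g^2/4 + 47*g/16 - 177/16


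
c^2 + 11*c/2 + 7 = (c + 2)*(c + 7/2)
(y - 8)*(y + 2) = y^2 - 6*y - 16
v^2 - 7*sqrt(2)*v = v*(v - 7*sqrt(2))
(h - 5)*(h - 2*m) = h^2 - 2*h*m - 5*h + 10*m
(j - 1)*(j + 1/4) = j^2 - 3*j/4 - 1/4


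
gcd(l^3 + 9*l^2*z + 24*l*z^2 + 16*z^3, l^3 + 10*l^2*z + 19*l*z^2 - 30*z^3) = 1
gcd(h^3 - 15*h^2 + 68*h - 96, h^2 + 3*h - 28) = h - 4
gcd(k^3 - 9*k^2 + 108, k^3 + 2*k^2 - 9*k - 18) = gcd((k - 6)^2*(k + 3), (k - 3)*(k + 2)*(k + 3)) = k + 3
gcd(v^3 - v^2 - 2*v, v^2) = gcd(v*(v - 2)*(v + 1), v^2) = v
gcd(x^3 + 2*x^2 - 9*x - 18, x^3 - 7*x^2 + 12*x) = x - 3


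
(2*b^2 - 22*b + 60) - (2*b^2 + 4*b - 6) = 66 - 26*b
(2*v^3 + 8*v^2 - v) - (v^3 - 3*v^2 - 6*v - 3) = v^3 + 11*v^2 + 5*v + 3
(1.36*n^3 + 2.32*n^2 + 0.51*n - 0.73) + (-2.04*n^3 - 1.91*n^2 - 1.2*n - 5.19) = -0.68*n^3 + 0.41*n^2 - 0.69*n - 5.92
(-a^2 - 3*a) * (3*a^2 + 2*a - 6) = -3*a^4 - 11*a^3 + 18*a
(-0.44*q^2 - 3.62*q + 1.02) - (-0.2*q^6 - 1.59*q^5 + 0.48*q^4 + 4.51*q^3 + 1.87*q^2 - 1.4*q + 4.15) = 0.2*q^6 + 1.59*q^5 - 0.48*q^4 - 4.51*q^3 - 2.31*q^2 - 2.22*q - 3.13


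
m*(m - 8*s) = m^2 - 8*m*s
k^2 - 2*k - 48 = (k - 8)*(k + 6)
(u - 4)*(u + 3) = u^2 - u - 12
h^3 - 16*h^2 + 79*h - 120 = (h - 8)*(h - 5)*(h - 3)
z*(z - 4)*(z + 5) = z^3 + z^2 - 20*z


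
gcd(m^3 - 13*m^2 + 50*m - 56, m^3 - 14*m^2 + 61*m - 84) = m^2 - 11*m + 28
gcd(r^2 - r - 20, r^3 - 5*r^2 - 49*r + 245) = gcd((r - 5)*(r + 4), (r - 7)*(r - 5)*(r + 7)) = r - 5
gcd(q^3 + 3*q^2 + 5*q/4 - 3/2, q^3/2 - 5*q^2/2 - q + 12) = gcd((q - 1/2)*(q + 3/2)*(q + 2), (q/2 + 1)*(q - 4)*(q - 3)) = q + 2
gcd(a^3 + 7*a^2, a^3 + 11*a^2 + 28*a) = a^2 + 7*a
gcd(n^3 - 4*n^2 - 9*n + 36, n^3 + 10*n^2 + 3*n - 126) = n - 3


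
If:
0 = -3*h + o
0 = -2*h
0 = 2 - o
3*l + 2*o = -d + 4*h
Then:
No Solution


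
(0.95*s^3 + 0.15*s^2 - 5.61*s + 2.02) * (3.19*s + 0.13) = 3.0305*s^4 + 0.602*s^3 - 17.8764*s^2 + 5.7145*s + 0.2626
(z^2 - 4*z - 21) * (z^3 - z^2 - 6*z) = z^5 - 5*z^4 - 23*z^3 + 45*z^2 + 126*z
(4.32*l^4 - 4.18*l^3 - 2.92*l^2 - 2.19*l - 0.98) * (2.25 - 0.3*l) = -1.296*l^5 + 10.974*l^4 - 8.529*l^3 - 5.913*l^2 - 4.6335*l - 2.205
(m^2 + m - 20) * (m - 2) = m^3 - m^2 - 22*m + 40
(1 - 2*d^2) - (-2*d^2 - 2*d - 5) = 2*d + 6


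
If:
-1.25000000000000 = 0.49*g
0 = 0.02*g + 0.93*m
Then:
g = -2.55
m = 0.05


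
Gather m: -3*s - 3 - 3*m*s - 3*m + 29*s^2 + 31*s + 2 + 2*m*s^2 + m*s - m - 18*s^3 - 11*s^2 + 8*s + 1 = m*(2*s^2 - 2*s - 4) - 18*s^3 + 18*s^2 + 36*s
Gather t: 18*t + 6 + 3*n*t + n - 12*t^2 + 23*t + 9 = n - 12*t^2 + t*(3*n + 41) + 15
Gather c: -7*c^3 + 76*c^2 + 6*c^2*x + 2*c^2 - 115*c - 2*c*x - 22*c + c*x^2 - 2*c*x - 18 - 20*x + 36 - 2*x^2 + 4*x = -7*c^3 + c^2*(6*x + 78) + c*(x^2 - 4*x - 137) - 2*x^2 - 16*x + 18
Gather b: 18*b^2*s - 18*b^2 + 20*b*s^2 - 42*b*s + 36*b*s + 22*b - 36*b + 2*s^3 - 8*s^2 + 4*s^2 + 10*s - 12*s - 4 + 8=b^2*(18*s - 18) + b*(20*s^2 - 6*s - 14) + 2*s^3 - 4*s^2 - 2*s + 4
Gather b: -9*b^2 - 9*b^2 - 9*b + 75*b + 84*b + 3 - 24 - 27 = -18*b^2 + 150*b - 48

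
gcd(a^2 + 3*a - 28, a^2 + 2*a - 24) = a - 4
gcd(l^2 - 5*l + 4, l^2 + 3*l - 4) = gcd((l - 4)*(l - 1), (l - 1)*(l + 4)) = l - 1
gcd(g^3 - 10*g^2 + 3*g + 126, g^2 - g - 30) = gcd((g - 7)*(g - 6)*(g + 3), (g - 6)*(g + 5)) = g - 6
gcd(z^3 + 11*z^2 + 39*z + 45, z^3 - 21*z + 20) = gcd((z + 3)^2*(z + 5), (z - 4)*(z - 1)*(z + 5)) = z + 5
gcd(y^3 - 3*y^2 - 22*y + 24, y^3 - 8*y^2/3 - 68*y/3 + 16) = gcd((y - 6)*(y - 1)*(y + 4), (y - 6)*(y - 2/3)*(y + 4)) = y^2 - 2*y - 24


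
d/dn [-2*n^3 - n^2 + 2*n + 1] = -6*n^2 - 2*n + 2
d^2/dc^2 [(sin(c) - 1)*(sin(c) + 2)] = -sin(c) + 2*cos(2*c)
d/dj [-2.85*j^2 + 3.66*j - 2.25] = 3.66 - 5.7*j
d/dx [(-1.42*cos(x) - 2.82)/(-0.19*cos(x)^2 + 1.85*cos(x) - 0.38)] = (0.2698*cos(x)^2 + 1.0716*cos(x) - 5.7566)*sin(x)/(0.0361*cos(x)^4 - 0.703*cos(x)^3 + 3.5669*cos(x)^2 - 1.406*cos(x) + 0.1444)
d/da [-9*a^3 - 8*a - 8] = -27*a^2 - 8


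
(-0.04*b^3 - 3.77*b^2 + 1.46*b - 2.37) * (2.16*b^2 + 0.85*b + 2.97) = -0.0864*b^5 - 8.1772*b^4 - 0.1697*b^3 - 15.0751*b^2 + 2.3217*b - 7.0389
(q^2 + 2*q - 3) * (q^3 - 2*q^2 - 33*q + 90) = q^5 - 40*q^3 + 30*q^2 + 279*q - 270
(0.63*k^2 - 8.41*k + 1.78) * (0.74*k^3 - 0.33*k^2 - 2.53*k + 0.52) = 0.4662*k^5 - 6.4313*k^4 + 2.4986*k^3 + 21.0175*k^2 - 8.8766*k + 0.9256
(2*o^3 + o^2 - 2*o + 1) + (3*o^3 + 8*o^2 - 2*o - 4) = 5*o^3 + 9*o^2 - 4*o - 3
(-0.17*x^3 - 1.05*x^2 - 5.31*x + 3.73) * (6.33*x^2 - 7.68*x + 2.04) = -1.0761*x^5 - 5.3409*x^4 - 25.8951*x^3 + 62.2497*x^2 - 39.4788*x + 7.6092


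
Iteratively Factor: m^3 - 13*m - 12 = (m + 1)*(m^2 - m - 12) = (m - 4)*(m + 1)*(m + 3)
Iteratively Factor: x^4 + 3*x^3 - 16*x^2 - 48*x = (x - 4)*(x^3 + 7*x^2 + 12*x) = (x - 4)*(x + 3)*(x^2 + 4*x) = (x - 4)*(x + 3)*(x + 4)*(x)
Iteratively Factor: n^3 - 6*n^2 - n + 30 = (n + 2)*(n^2 - 8*n + 15) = (n - 3)*(n + 2)*(n - 5)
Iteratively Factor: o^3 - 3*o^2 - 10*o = (o)*(o^2 - 3*o - 10) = o*(o + 2)*(o - 5)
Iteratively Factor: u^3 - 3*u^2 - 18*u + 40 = (u - 5)*(u^2 + 2*u - 8) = (u - 5)*(u - 2)*(u + 4)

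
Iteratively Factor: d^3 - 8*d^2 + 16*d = (d - 4)*(d^2 - 4*d) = (d - 4)^2*(d)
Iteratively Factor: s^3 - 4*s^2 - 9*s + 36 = (s + 3)*(s^2 - 7*s + 12) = (s - 3)*(s + 3)*(s - 4)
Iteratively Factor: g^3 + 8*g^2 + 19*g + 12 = (g + 4)*(g^2 + 4*g + 3) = (g + 1)*(g + 4)*(g + 3)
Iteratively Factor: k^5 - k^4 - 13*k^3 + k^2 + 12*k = (k + 1)*(k^4 - 2*k^3 - 11*k^2 + 12*k) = k*(k + 1)*(k^3 - 2*k^2 - 11*k + 12) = k*(k - 1)*(k + 1)*(k^2 - k - 12) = k*(k - 4)*(k - 1)*(k + 1)*(k + 3)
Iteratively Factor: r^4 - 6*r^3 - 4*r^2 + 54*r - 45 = (r - 1)*(r^3 - 5*r^2 - 9*r + 45) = (r - 5)*(r - 1)*(r^2 - 9) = (r - 5)*(r - 3)*(r - 1)*(r + 3)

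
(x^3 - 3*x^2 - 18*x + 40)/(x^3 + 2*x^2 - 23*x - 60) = (x - 2)/(x + 3)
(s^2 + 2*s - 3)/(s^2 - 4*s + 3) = (s + 3)/(s - 3)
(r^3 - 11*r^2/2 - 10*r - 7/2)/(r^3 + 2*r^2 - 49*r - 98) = (2*r^2 + 3*r + 1)/(2*(r^2 + 9*r + 14))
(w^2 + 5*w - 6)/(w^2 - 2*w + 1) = (w + 6)/(w - 1)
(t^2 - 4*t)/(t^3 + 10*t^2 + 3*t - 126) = t*(t - 4)/(t^3 + 10*t^2 + 3*t - 126)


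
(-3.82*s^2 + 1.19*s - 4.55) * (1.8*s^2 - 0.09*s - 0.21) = -6.876*s^4 + 2.4858*s^3 - 7.4949*s^2 + 0.1596*s + 0.9555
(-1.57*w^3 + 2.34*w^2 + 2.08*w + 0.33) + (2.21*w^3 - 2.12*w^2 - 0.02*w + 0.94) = 0.64*w^3 + 0.22*w^2 + 2.06*w + 1.27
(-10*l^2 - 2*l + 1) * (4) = -40*l^2 - 8*l + 4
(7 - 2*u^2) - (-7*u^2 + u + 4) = 5*u^2 - u + 3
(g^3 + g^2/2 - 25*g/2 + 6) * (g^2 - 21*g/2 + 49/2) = g^5 - 10*g^4 + 27*g^3/4 + 299*g^2/2 - 1477*g/4 + 147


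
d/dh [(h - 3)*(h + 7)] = 2*h + 4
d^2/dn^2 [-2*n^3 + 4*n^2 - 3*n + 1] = 8 - 12*n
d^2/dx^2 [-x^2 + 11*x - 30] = -2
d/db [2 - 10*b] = -10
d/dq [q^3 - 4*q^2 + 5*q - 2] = 3*q^2 - 8*q + 5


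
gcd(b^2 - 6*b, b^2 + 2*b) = b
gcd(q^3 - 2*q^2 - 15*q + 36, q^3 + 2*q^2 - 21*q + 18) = q - 3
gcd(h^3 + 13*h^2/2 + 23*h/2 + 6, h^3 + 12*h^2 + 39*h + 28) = h^2 + 5*h + 4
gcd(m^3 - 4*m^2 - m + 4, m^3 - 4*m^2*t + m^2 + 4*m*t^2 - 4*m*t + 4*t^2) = m + 1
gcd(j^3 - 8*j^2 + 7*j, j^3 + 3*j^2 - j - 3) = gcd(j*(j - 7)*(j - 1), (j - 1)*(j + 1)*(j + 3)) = j - 1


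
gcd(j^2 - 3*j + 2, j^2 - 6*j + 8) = j - 2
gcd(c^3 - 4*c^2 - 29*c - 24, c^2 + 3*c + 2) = c + 1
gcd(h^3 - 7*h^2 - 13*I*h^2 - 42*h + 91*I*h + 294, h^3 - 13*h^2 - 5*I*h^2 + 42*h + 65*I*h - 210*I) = h - 7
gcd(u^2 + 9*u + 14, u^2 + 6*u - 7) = u + 7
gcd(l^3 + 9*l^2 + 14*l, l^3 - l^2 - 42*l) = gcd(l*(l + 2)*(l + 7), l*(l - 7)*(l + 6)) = l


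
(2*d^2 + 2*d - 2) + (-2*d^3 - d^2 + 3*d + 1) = -2*d^3 + d^2 + 5*d - 1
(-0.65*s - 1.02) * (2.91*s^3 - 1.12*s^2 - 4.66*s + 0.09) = -1.8915*s^4 - 2.2402*s^3 + 4.1714*s^2 + 4.6947*s - 0.0918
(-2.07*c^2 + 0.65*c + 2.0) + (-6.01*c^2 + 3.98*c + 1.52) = -8.08*c^2 + 4.63*c + 3.52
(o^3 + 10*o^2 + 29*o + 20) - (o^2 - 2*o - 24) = o^3 + 9*o^2 + 31*o + 44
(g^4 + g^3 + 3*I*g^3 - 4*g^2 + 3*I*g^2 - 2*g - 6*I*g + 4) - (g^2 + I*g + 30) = g^4 + g^3 + 3*I*g^3 - 5*g^2 + 3*I*g^2 - 2*g - 7*I*g - 26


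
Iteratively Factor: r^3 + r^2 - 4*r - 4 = (r + 2)*(r^2 - r - 2) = (r + 1)*(r + 2)*(r - 2)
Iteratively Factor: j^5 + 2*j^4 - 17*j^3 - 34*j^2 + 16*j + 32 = (j + 1)*(j^4 + j^3 - 18*j^2 - 16*j + 32) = (j + 1)*(j + 2)*(j^3 - j^2 - 16*j + 16) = (j + 1)*(j + 2)*(j + 4)*(j^2 - 5*j + 4) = (j - 4)*(j + 1)*(j + 2)*(j + 4)*(j - 1)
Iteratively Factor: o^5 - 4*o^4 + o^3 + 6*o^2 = (o + 1)*(o^4 - 5*o^3 + 6*o^2) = o*(o + 1)*(o^3 - 5*o^2 + 6*o) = o*(o - 2)*(o + 1)*(o^2 - 3*o) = o^2*(o - 2)*(o + 1)*(o - 3)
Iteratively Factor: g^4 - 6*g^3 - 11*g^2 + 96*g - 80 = (g + 4)*(g^3 - 10*g^2 + 29*g - 20) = (g - 5)*(g + 4)*(g^2 - 5*g + 4) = (g - 5)*(g - 1)*(g + 4)*(g - 4)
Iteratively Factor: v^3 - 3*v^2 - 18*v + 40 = (v + 4)*(v^2 - 7*v + 10) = (v - 2)*(v + 4)*(v - 5)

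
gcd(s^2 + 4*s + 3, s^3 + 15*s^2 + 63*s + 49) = s + 1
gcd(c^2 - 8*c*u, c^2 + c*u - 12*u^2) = 1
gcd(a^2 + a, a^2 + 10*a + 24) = 1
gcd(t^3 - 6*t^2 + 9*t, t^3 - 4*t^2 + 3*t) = t^2 - 3*t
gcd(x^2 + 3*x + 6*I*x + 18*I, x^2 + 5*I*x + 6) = x + 6*I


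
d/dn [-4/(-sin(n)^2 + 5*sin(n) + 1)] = 4*(5 - 2*sin(n))*cos(n)/(5*sin(n) + cos(n)^2)^2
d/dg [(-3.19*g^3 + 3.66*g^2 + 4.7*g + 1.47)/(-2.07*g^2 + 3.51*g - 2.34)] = (6.6033*g^4 - 22.3938*g^3 + 44.9694*g^2 - 11.043*g - 16.1577)/(4.2849*g^4 - 14.5314*g^3 + 22.0077*g^2 - 16.4268*g + 5.4756)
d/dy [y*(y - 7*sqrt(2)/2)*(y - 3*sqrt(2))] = 3*y^2 - 13*sqrt(2)*y + 21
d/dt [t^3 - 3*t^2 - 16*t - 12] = 3*t^2 - 6*t - 16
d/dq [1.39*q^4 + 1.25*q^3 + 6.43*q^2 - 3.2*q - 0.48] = 5.56*q^3 + 3.75*q^2 + 12.86*q - 3.2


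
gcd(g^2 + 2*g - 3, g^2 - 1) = g - 1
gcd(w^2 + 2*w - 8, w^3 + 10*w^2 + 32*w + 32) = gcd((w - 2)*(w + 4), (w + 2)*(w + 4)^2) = w + 4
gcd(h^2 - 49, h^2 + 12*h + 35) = h + 7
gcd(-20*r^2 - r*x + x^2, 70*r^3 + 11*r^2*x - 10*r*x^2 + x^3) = -5*r + x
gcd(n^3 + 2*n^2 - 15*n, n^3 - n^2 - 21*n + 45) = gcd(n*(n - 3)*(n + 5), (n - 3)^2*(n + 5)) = n^2 + 2*n - 15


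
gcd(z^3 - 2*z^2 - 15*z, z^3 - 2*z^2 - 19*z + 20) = z - 5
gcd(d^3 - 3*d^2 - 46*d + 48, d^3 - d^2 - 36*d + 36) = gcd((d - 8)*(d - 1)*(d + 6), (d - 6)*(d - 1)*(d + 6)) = d^2 + 5*d - 6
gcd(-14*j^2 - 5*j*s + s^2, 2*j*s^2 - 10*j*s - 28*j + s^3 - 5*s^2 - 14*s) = 2*j + s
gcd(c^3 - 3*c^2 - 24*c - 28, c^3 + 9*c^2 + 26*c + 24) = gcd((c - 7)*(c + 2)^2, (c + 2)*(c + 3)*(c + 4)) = c + 2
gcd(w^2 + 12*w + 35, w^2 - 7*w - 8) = 1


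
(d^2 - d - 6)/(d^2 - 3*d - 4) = (-d^2 + d + 6)/(-d^2 + 3*d + 4)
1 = 1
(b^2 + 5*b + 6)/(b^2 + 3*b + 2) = (b + 3)/(b + 1)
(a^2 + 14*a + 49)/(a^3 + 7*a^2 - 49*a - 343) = 1/(a - 7)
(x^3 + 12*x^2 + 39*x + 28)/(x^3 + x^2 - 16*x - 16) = (x + 7)/(x - 4)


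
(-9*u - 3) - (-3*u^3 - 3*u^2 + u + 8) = 3*u^3 + 3*u^2 - 10*u - 11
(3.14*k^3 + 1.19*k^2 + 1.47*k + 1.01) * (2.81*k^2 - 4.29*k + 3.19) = 8.8234*k^5 - 10.1267*k^4 + 9.0422*k^3 + 0.3279*k^2 + 0.3564*k + 3.2219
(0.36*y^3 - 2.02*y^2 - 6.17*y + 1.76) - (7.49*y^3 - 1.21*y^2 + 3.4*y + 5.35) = -7.13*y^3 - 0.81*y^2 - 9.57*y - 3.59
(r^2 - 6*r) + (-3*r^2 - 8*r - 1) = -2*r^2 - 14*r - 1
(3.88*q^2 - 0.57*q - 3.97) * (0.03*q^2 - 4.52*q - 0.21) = 0.1164*q^4 - 17.5547*q^3 + 1.6425*q^2 + 18.0641*q + 0.8337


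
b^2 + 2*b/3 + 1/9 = (b + 1/3)^2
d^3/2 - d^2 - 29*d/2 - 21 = (d/2 + 1)*(d - 7)*(d + 3)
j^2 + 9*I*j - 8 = (j + I)*(j + 8*I)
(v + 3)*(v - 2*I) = v^2 + 3*v - 2*I*v - 6*I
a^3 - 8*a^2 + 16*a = a*(a - 4)^2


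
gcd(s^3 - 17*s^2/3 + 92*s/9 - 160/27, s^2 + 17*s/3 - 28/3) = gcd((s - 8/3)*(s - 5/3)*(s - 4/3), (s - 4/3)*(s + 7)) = s - 4/3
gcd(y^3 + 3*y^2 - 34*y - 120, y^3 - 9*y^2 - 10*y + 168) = y^2 - 2*y - 24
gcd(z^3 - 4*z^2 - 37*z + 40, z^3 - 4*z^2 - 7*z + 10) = z - 1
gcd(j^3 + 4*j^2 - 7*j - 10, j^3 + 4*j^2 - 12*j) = j - 2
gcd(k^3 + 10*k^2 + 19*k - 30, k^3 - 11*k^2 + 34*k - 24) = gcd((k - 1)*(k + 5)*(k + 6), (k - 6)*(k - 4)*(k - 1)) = k - 1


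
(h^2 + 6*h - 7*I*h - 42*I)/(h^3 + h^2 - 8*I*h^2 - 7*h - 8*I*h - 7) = (h + 6)/(h^2 + h*(1 - I) - I)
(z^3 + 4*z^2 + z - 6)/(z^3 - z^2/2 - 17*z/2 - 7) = 2*(z^2 + 2*z - 3)/(2*z^2 - 5*z - 7)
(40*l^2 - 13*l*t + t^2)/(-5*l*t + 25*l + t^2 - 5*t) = (-8*l + t)/(t - 5)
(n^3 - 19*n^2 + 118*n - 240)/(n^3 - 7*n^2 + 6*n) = (n^2 - 13*n + 40)/(n*(n - 1))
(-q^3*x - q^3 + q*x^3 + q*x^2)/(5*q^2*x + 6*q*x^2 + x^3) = q*(-q*x - q + x^2 + x)/(x*(5*q + x))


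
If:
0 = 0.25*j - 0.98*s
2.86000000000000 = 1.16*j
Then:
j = 2.47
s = 0.63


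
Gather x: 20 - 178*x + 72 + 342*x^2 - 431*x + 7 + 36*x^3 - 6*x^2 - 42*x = 36*x^3 + 336*x^2 - 651*x + 99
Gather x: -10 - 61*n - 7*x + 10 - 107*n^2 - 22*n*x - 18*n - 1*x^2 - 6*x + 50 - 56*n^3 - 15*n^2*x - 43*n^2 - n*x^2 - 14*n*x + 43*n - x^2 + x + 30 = -56*n^3 - 150*n^2 - 36*n + x^2*(-n - 2) + x*(-15*n^2 - 36*n - 12) + 80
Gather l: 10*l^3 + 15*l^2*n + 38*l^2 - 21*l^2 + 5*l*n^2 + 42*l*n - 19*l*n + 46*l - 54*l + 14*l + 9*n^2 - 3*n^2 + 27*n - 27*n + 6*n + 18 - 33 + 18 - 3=10*l^3 + l^2*(15*n + 17) + l*(5*n^2 + 23*n + 6) + 6*n^2 + 6*n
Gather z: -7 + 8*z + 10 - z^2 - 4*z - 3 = -z^2 + 4*z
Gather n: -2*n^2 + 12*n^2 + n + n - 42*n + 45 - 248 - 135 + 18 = 10*n^2 - 40*n - 320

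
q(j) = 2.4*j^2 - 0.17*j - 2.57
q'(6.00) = 28.63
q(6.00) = 82.81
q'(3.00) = 14.23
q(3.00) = 18.52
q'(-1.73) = -8.47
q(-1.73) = 4.91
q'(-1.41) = -6.94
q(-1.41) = 2.44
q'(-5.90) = -28.49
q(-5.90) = 81.98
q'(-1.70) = -8.33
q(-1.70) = 4.66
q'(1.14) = 5.30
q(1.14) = 0.36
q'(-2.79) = -13.56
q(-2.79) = 16.59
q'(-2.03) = -9.91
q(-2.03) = 7.67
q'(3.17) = 15.05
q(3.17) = 21.01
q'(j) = 4.8*j - 0.17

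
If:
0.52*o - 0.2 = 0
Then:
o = 0.38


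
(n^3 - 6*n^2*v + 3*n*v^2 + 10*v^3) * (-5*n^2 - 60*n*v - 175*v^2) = -5*n^5 - 30*n^4*v + 170*n^3*v^2 + 820*n^2*v^3 - 1125*n*v^4 - 1750*v^5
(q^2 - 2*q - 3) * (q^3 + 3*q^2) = q^5 + q^4 - 9*q^3 - 9*q^2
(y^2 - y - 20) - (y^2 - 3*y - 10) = 2*y - 10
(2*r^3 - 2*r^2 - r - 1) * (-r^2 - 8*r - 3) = -2*r^5 - 14*r^4 + 11*r^3 + 15*r^2 + 11*r + 3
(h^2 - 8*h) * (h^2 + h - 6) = h^4 - 7*h^3 - 14*h^2 + 48*h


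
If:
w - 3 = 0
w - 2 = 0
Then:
No Solution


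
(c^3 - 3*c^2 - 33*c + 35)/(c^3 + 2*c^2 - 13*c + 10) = (c - 7)/(c - 2)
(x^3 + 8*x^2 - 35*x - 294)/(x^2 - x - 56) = (x^2 + x - 42)/(x - 8)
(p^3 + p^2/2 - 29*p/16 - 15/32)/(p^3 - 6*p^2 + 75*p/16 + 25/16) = (p + 3/2)/(p - 5)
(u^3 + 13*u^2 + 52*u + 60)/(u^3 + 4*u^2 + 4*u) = (u^2 + 11*u + 30)/(u*(u + 2))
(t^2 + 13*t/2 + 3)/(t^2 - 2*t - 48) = (t + 1/2)/(t - 8)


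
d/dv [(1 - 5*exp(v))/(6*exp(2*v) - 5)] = (30*exp(2*v) - 12*exp(v) + 25)*exp(v)/(36*exp(4*v) - 60*exp(2*v) + 25)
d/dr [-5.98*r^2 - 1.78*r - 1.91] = -11.96*r - 1.78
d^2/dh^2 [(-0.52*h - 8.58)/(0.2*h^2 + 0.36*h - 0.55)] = (-(0.4*h + 0.36)*(0.52*h + 8.58)*(0.8*h + 0.72) + (0.624*h + 3.8064)*(0.2*h^2 + 0.36*h - 0.55))/(0.2*h^2 + 0.36*h - 0.55)^3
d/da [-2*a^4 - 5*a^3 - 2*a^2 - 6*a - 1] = -8*a^3 - 15*a^2 - 4*a - 6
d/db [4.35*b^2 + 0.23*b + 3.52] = 8.7*b + 0.23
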